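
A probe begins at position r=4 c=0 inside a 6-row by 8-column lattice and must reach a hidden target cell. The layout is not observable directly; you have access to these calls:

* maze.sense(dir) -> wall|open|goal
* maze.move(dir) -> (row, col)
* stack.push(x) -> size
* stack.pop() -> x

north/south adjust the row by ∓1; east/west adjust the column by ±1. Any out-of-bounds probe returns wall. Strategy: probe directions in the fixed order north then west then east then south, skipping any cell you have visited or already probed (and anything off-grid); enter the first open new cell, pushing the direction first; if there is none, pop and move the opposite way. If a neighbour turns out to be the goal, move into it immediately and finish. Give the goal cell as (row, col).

·→ maze.sense(north)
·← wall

·→ maze.sense(east)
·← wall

·→ maze.sense(south)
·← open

·→ stack.push(south)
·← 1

·→ maze.move(south)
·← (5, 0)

·→ maze.sense(east)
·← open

·→ stack.push(east)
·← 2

·→ maze.move(east)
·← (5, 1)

·→ maze.sense(east)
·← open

·→ stack.push(east)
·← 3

·→ maze.move(east)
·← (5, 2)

·→ maze.sense(north)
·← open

·→ stack.push(north)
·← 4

·→ maze.move(north)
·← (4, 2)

·→ maze.sense(north)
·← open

·→ stack.push(north)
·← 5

·→ maze.move(north)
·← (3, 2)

·→ maze.sense(north)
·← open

·→ stack.push(north)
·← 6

·→ maze.move(north)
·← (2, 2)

·→ maze.sense(north)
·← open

·→ stack.push(north)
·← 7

·→ maze.move(north)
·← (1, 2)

·→ maze.sense(north)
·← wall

·→ maze.sense(west)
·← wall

·→ maze.sense(east)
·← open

·→ stack.push(east)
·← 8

·→ maze.move(east)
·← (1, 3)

·→ maze.sense(north)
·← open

·→ stack.push(north)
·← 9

·→ maze.move(north)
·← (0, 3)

·→ maze.sense(east)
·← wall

·→ stack.pop()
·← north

·→ maze.move(south)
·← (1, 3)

·→ maze.sense(east)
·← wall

·→ maze.sense(south)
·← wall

·→ stack.pop()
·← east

·→ maze.move(west)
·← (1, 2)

·→ stack.pop()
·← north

·→ maze.move(south)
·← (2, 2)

·→ maze.sense(west)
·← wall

·→ stack.pop()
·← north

·→ maze.move(south)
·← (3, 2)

·→ maze.sense(west)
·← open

·→ stack.push(west)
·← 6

·→ maze.move(west)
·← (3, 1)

·→ stack.pop()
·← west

·→ maze.move(east)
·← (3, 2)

·→ maze.sense(east)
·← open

·→ stack.push(east)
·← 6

·→ maze.move(east)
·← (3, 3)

·→ maze.sense(east)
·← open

·→ stack.push(east)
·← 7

·→ maze.move(east)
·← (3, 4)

·→ maze.sense(north)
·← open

·→ stack.push(north)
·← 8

·→ maze.move(north)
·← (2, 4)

·→ maze.sense(east)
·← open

·→ stack.push(east)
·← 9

·→ maze.move(east)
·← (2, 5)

·→ maze.sense(north)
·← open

·→ stack.push(north)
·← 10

·→ maze.move(north)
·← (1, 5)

·→ maze.sense(north)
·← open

·→ stack.push(north)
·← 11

·→ maze.move(north)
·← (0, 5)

·→ maze.sense(east)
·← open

·→ stack.push(east)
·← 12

·→ maze.move(east)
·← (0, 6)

·→ maze.sense(east)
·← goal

·→ maze.move(east)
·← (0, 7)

Answer: (0, 7)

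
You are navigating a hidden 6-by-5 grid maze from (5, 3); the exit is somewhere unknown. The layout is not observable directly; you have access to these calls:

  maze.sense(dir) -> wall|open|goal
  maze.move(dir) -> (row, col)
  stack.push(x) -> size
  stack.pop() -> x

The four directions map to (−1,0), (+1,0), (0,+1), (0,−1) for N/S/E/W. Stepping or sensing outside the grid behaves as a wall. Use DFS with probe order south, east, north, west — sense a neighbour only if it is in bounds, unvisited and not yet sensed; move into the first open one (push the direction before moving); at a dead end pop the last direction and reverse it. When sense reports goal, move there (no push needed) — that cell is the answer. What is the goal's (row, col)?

;; sense(dir: east) => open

;; push(x: east) => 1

;; move(dir: east) => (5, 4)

;; sense(dir: north) => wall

;; pop() => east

;; move(dir: west) => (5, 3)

;; sense(dir: north) => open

;; push(x: north) => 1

;; move(dir: north) => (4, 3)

;; sense(dir: north) => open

;; push(x: north) => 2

;; move(dir: north) => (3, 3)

;; sense(dir: east) => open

;; push(x: east) => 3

;; move(dir: east) => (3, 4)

;; sense(dir: north) => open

;; push(x: north) => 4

;; move(dir: north) => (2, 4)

;; sense(dir: north) => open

;; push(x: north) => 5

;; move(dir: north) => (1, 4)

;; sense(dir: north) => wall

;; sense(dir: west) => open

;; push(x: west) => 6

;; move(dir: west) => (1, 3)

;; sense(dir: south) => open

;; push(x: south) => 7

;; move(dir: south) => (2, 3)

;; sense(dir: west) => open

;; push(x: west) => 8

;; move(dir: west) => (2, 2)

;; sense(dir: south) => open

;; push(x: south) => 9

;; move(dir: south) => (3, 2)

;; sense(dir: south) => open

;; push(x: south) => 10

;; move(dir: south) => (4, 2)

;; sense(dir: south) => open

;; push(x: south) => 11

;; move(dir: south) => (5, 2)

;; sense(dir: west) => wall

;; pop() => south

;; move(dir: north) => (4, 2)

;; sense(dir: west) => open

;; push(x: west) => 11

;; move(dir: west) => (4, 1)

;; sense(dir: north) => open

;; push(x: north) => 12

;; move(dir: north) => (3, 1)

;; sense(dir: north) => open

;; push(x: north) => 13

;; move(dir: north) => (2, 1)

;; sense(dir: north) => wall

;; sense(dir: west) => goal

;; move(dir: west) => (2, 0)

Answer: (2, 0)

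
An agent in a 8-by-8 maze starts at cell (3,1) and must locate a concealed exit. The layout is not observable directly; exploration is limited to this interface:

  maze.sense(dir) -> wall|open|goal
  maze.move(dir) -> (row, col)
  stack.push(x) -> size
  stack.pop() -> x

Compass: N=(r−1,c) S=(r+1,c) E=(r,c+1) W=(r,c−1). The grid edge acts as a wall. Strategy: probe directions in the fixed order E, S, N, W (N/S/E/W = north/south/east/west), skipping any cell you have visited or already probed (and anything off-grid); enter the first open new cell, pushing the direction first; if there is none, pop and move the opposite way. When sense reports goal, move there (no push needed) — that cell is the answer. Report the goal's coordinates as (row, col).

$ sense dir=east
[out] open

$ push x=east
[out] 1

$ move dir=east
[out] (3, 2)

$ sense dir=east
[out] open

$ push x=east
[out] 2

$ move dir=east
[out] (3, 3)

$ sense dir=east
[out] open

$ push x=east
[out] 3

$ move dir=east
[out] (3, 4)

$ sense dir=east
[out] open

$ push x=east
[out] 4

$ move dir=east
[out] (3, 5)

$ sense dir=east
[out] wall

$ sense dir=south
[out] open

$ push x=south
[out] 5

$ move dir=south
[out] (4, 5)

$ sense dir=east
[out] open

$ push x=east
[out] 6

$ move dir=east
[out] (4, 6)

$ sense dir=east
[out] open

$ push x=east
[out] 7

$ move dir=east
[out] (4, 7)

$ sense dir=south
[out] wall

$ sense dir=north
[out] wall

$ pop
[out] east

$ move dir=west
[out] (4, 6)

$ sense dir=south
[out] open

$ push x=south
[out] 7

$ move dir=south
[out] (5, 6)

$ sense dir=south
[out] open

$ push x=south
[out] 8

$ move dir=south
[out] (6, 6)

$ sense dir=east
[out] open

$ push x=east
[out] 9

$ move dir=east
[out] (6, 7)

$ sense dir=south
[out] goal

$ move dir=south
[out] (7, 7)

Answer: (7, 7)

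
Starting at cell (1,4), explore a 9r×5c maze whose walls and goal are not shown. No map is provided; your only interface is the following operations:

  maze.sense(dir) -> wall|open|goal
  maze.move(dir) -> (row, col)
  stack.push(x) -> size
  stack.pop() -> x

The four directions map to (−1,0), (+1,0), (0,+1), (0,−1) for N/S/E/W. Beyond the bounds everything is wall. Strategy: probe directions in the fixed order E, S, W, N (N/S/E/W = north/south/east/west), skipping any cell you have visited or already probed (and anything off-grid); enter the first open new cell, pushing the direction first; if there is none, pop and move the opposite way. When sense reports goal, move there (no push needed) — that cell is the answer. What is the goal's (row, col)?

// maze.sense(south) -> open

// stack.push(south) -> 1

// maze.move(south) -> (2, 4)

// maze.sense(south) -> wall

// maze.sense(west) -> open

// stack.push(west) -> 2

// maze.move(west) -> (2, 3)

// maze.sense(south) -> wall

// maze.sense(west) -> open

// stack.push(west) -> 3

// maze.move(west) -> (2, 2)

// maze.sense(south) -> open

// stack.push(south) -> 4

// maze.move(south) -> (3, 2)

// maze.sense(south) -> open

// stack.push(south) -> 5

// maze.move(south) -> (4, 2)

// maze.sense(east) -> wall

// maze.sense(south) -> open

// stack.push(south) -> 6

// maze.move(south) -> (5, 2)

// maze.sense(east) -> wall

// maze.sense(south) -> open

// stack.push(south) -> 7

// maze.move(south) -> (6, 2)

// maze.sense(east) -> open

// stack.push(east) -> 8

// maze.move(east) -> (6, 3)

// maze.sense(east) -> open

// stack.push(east) -> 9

// maze.move(east) -> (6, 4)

// maze.sense(south) -> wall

// maze.sense(north) -> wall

// stack.pop() -> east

// maze.move(west) -> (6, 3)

// maze.sense(south) -> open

// stack.push(south) -> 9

// maze.move(south) -> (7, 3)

// maze.sense(south) -> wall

// maze.sense(west) -> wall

// stack.pop() -> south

// maze.move(north) -> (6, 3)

// stack.pop() -> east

// maze.move(west) -> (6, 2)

// maze.sense(west) -> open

// stack.push(west) -> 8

// maze.move(west) -> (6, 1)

// maze.sense(south) -> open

// stack.push(south) -> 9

// maze.move(south) -> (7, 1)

// maze.sense(south) -> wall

// maze.sense(west) -> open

// stack.push(west) -> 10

// maze.move(west) -> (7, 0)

// maze.sense(south) -> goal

// maze.move(south) -> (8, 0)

Answer: (8, 0)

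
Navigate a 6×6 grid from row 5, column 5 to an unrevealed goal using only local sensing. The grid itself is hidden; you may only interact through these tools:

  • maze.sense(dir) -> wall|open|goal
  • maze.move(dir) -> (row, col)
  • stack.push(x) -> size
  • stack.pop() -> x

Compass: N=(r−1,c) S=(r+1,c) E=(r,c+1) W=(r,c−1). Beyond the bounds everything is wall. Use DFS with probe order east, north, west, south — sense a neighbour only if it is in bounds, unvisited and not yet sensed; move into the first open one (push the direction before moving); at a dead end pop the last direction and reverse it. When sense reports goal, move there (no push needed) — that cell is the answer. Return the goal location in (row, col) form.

-> maze.sense(dir→north)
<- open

-> stack.push(x→north)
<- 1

-> maze.move(dir→north)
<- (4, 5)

-> maze.sense(dir→north)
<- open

-> stack.push(x→north)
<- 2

-> maze.move(dir→north)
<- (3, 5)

-> maze.sense(dir→north)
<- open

-> stack.push(x→north)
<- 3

-> maze.move(dir→north)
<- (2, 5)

-> maze.sense(dir→north)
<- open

-> stack.push(x→north)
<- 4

-> maze.move(dir→north)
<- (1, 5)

-> maze.sense(dir→north)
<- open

-> stack.push(x→north)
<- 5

-> maze.move(dir→north)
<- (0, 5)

-> maze.sense(dir→west)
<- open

-> stack.push(x→west)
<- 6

-> maze.move(dir→west)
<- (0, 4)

-> maze.sense(dir→west)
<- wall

-> maze.sense(dir→south)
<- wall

-> stack.pop()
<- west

-> maze.move(dir→east)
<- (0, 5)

-> stack.pop()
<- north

-> maze.move(dir→south)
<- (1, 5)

-> stack.pop()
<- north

-> maze.move(dir→south)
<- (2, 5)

-> maze.sense(dir→west)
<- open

-> stack.push(x→west)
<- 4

-> maze.move(dir→west)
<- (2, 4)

-> maze.sense(dir→west)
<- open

-> stack.push(x→west)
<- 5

-> maze.move(dir→west)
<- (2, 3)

-> maze.sense(dir→north)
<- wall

-> maze.sense(dir→west)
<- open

-> stack.push(x→west)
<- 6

-> maze.move(dir→west)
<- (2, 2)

-> maze.sense(dir→north)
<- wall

-> maze.sense(dir→west)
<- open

-> stack.push(x→west)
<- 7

-> maze.move(dir→west)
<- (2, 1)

-> maze.sense(dir→north)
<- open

-> stack.push(x→north)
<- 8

-> maze.move(dir→north)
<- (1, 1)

-> maze.sense(dir→north)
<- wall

-> maze.sense(dir→west)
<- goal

-> maze.move(dir→west)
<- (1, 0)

Answer: (1, 0)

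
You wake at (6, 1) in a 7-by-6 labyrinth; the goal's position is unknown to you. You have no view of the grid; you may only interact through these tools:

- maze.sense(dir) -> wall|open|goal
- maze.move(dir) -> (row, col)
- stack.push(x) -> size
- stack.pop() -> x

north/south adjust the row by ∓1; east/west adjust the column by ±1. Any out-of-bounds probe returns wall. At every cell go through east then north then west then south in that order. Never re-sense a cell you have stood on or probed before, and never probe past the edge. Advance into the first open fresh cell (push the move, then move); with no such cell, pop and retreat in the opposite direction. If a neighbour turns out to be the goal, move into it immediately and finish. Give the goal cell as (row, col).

~$ maze.sense east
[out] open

~$ stack.push east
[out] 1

~$ maze.move east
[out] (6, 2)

~$ maze.sense east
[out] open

~$ stack.push east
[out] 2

~$ maze.move east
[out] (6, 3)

~$ maze.sense east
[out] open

~$ stack.push east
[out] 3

~$ maze.move east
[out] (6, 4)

~$ maze.sense east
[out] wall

~$ maze.sense north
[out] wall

~$ stack.pop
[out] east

~$ maze.move west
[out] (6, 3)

~$ maze.sense north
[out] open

~$ stack.push north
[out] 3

~$ maze.move north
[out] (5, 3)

~$ maze.sense north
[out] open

~$ stack.push north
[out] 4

~$ maze.move north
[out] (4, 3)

~$ maze.sense east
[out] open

~$ stack.push east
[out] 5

~$ maze.move east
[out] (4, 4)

~$ maze.sense east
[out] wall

~$ maze.sense north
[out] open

~$ stack.push north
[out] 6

~$ maze.move north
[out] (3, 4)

~$ maze.sense east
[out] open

~$ stack.push east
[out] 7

~$ maze.move east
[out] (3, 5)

~$ maze.sense north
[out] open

~$ stack.push north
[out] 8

~$ maze.move north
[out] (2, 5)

~$ maze.sense north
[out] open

~$ stack.push north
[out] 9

~$ maze.move north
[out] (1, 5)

~$ maze.sense north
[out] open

~$ stack.push north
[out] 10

~$ maze.move north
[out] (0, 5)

~$ maze.sense west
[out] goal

~$ maze.move west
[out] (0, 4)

Answer: (0, 4)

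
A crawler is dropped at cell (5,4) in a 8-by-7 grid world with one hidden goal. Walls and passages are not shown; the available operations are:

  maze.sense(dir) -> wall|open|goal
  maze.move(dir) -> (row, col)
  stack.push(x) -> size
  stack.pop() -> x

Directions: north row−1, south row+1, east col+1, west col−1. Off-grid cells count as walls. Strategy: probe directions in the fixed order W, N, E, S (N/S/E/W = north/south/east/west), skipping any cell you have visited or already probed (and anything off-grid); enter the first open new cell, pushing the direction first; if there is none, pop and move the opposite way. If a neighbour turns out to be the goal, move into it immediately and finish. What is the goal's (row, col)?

~$ sense dir→west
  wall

~$ sense dir→north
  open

~$ push x→north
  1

~$ move dir→north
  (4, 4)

~$ sense dir→west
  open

~$ push x→west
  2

~$ move dir→west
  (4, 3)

~$ sense dir→west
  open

~$ push x→west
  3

~$ move dir→west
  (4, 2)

~$ sense dir→west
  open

~$ push x→west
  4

~$ move dir→west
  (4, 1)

~$ sense dir→west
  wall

~$ sense dir→north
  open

~$ push x→north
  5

~$ move dir→north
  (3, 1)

~$ sense dir→west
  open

~$ push x→west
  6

~$ move dir→west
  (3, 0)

~$ sense dir→north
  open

~$ push x→north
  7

~$ move dir→north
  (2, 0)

~$ sense dir→north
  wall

~$ sense dir→east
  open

~$ push x→east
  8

~$ move dir→east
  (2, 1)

~$ sense dir→north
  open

~$ push x→north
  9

~$ move dir→north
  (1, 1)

~$ sense dir→north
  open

~$ push x→north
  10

~$ move dir→north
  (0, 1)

~$ sense dir→west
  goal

~$ move dir→west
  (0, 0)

Answer: (0, 0)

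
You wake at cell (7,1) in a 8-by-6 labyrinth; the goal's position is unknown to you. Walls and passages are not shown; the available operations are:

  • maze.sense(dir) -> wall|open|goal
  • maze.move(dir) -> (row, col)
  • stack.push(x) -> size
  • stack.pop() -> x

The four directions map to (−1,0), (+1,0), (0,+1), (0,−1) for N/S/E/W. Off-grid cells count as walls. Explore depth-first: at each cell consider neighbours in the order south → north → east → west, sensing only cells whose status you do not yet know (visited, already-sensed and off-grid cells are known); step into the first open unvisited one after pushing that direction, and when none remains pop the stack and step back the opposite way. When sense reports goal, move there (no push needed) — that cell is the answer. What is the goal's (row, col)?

Do: maze.sense[dir='north']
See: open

Do: stack.push[x='north']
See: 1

Do: maze.move[dir='north']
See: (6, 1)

Do: maze.sense[dir='north']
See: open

Do: stack.push[x='north']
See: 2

Do: maze.move[dir='north']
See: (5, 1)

Do: maze.sense[dir='north']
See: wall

Do: maze.sense[dir='east']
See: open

Do: stack.push[x='east']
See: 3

Do: maze.move[dir='east']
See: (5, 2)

Do: maze.sense[dir='south']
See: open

Do: stack.push[x='south']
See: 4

Do: maze.move[dir='south']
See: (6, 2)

Do: maze.sense[dir='south']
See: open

Do: stack.push[x='south']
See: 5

Do: maze.move[dir='south']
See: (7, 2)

Do: maze.sense[dir='east']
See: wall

Do: stack.pop[]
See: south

Do: maze.move[dir='north']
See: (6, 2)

Do: maze.sense[dir='east']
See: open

Do: stack.push[x='east']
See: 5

Do: maze.move[dir='east']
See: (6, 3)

Do: maze.sense[dir='north']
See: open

Do: stack.push[x='north']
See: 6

Do: maze.move[dir='north']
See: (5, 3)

Do: maze.sense[dir='north']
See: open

Do: stack.push[x='north']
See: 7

Do: maze.move[dir='north']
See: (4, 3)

Do: maze.sense[dir='north']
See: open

Do: stack.push[x='north']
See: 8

Do: maze.move[dir='north']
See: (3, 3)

Do: maze.sense[dir='north']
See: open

Do: stack.push[x='north']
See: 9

Do: maze.move[dir='north']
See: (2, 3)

Do: maze.sense[dir='north']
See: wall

Do: maze.sense[dir='east']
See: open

Do: stack.push[x='east']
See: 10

Do: maze.move[dir='east']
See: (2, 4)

Do: maze.sense[dir='south']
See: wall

Do: maze.sense[dir='north']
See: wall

Do: maze.sense[dir='east']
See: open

Do: stack.push[x='east']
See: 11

Do: maze.move[dir='east']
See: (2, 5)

Do: maze.sense[dir='south']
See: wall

Do: maze.sense[dir='north']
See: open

Do: stack.push[x='north']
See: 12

Do: maze.move[dir='north']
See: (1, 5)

Do: maze.sense[dir='north']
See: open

Do: stack.push[x='north']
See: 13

Do: maze.move[dir='north']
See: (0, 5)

Do: maze.sense[dir='west']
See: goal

Do: maze.move[dir='west']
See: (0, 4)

Answer: (0, 4)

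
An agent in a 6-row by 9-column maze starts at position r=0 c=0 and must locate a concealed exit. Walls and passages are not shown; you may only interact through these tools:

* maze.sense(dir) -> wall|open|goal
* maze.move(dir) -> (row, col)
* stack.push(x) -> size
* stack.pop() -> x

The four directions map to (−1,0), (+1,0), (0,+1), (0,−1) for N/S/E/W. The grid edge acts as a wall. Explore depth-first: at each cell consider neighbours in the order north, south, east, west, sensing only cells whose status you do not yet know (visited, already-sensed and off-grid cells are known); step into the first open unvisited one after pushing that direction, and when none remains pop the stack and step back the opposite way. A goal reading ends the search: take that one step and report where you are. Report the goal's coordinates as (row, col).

>> maze.sense(dir=south)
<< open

>> stack.push(x=south)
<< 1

>> maze.move(dir=south)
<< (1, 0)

>> maze.sense(dir=south)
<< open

>> stack.push(x=south)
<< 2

>> maze.move(dir=south)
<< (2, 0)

>> maze.sense(dir=south)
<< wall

>> maze.sense(dir=east)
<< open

>> stack.push(x=east)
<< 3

>> maze.move(dir=east)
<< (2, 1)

>> maze.sense(dir=north)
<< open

>> stack.push(x=north)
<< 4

>> maze.move(dir=north)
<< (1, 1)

>> maze.sense(dir=north)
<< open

>> stack.push(x=north)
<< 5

>> maze.move(dir=north)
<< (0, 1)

>> maze.sense(dir=east)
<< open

>> stack.push(x=east)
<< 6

>> maze.move(dir=east)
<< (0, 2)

>> maze.sense(dir=south)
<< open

>> stack.push(x=south)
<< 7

>> maze.move(dir=south)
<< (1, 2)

>> maze.sense(dir=south)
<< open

>> stack.push(x=south)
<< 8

>> maze.move(dir=south)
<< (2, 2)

>> maze.sense(dir=south)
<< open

>> stack.push(x=south)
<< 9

>> maze.move(dir=south)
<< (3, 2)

>> maze.sense(dir=south)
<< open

>> stack.push(x=south)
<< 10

>> maze.move(dir=south)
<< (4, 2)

>> maze.sense(dir=south)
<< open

>> stack.push(x=south)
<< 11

>> maze.move(dir=south)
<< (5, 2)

>> maze.sense(dir=east)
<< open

>> stack.push(x=east)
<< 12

>> maze.move(dir=east)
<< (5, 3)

>> maze.sense(dir=north)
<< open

>> stack.push(x=north)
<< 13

>> maze.move(dir=north)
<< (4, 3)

>> maze.sense(dir=north)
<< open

>> stack.push(x=north)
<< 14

>> maze.move(dir=north)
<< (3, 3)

>> maze.sense(dir=north)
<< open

>> stack.push(x=north)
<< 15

>> maze.move(dir=north)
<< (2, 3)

>> maze.sense(dir=north)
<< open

>> stack.push(x=north)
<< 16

>> maze.move(dir=north)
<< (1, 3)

>> maze.sense(dir=north)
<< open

>> stack.push(x=north)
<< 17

>> maze.move(dir=north)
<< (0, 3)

>> maze.sense(dir=east)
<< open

>> stack.push(x=east)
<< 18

>> maze.move(dir=east)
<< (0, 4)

>> maze.sense(dir=south)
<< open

>> stack.push(x=south)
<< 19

>> maze.move(dir=south)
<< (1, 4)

>> maze.sense(dir=south)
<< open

>> stack.push(x=south)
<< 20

>> maze.move(dir=south)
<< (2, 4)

>> maze.sense(dir=south)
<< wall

>> maze.sense(dir=east)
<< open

>> stack.push(x=east)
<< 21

>> maze.move(dir=east)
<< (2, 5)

>> maze.sense(dir=north)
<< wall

>> maze.sense(dir=south)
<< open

>> stack.push(x=south)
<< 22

>> maze.move(dir=south)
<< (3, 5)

>> maze.sense(dir=south)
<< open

>> stack.push(x=south)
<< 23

>> maze.move(dir=south)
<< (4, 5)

>> maze.sense(dir=south)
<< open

>> stack.push(x=south)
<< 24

>> maze.move(dir=south)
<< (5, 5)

>> maze.sense(dir=east)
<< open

>> stack.push(x=east)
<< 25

>> maze.move(dir=east)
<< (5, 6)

>> maze.sense(dir=north)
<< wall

>> maze.sense(dir=east)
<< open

>> stack.push(x=east)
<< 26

>> maze.move(dir=east)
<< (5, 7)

>> maze.sense(dir=north)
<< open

>> stack.push(x=north)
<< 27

>> maze.move(dir=north)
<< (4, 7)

>> maze.sense(dir=north)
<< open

>> stack.push(x=north)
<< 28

>> maze.move(dir=north)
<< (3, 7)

>> maze.sense(dir=north)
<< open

>> stack.push(x=north)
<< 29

>> maze.move(dir=north)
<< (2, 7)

>> maze.sense(dir=north)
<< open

>> stack.push(x=north)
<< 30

>> maze.move(dir=north)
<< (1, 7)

>> maze.sense(dir=north)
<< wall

>> maze.sense(dir=east)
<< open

>> stack.push(x=east)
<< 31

>> maze.move(dir=east)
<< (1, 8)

>> maze.sense(dir=north)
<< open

>> stack.push(x=north)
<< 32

>> maze.move(dir=north)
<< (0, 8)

>> stack.pop()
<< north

>> maze.move(dir=south)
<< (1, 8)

>> maze.sense(dir=south)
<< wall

>> stack.pop()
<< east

>> maze.move(dir=west)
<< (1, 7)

>> maze.sense(dir=west)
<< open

>> stack.push(x=west)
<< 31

>> maze.move(dir=west)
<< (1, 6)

>> maze.sense(dir=north)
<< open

>> stack.push(x=north)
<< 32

>> maze.move(dir=north)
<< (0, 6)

>> maze.sense(dir=west)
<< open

>> stack.push(x=west)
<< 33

>> maze.move(dir=west)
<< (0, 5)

>> stack.pop()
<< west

>> maze.move(dir=east)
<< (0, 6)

>> stack.pop()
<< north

>> maze.move(dir=south)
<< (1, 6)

>> maze.sense(dir=south)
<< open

>> stack.push(x=south)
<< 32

>> maze.move(dir=south)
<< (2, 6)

>> maze.sense(dir=south)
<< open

>> stack.push(x=south)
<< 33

>> maze.move(dir=south)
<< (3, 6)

>> stack.pop()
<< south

>> maze.move(dir=north)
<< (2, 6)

>> stack.pop()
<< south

>> maze.move(dir=north)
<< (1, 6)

>> stack.pop()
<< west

>> maze.move(dir=east)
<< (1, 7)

>> stack.pop()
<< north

>> maze.move(dir=south)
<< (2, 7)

>> stack.pop()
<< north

>> maze.move(dir=south)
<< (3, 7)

>> maze.sense(dir=east)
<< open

>> stack.push(x=east)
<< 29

>> maze.move(dir=east)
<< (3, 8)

>> maze.sense(dir=south)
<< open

>> stack.push(x=south)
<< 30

>> maze.move(dir=south)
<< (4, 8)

>> maze.sense(dir=south)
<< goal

>> maze.move(dir=south)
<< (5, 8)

Answer: (5, 8)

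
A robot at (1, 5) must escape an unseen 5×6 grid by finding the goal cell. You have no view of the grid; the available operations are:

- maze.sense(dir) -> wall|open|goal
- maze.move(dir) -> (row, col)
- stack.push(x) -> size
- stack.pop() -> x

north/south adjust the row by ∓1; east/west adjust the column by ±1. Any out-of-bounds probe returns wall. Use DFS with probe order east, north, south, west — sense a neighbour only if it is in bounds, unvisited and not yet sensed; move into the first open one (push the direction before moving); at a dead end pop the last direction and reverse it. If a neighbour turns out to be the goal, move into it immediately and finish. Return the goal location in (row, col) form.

Act: maze.sense[dir=north]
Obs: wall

Act: maze.sense[dir=south]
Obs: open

Act: stack.push[x=south]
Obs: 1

Act: maze.move[dir=south]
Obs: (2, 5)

Act: maze.sense[dir=south]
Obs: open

Act: stack.push[x=south]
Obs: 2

Act: maze.move[dir=south]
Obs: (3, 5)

Act: maze.sense[dir=south]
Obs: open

Act: stack.push[x=south]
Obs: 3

Act: maze.move[dir=south]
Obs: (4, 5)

Act: maze.sense[dir=west]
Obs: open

Act: stack.push[x=west]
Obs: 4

Act: maze.move[dir=west]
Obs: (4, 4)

Act: maze.sense[dir=north]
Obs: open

Act: stack.push[x=north]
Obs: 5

Act: maze.move[dir=north]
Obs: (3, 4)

Act: maze.sense[dir=north]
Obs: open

Act: stack.push[x=north]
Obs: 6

Act: maze.move[dir=north]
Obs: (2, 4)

Act: maze.sense[dir=north]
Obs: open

Act: stack.push[x=north]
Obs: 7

Act: maze.move[dir=north]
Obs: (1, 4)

Act: maze.sense[dir=north]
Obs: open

Act: stack.push[x=north]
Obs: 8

Act: maze.move[dir=north]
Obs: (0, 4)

Act: maze.sense[dir=west]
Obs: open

Act: stack.push[x=west]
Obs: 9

Act: maze.move[dir=west]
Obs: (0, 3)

Act: maze.sense[dir=south]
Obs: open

Act: stack.push[x=south]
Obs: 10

Act: maze.move[dir=south]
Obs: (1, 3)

Act: maze.sense[dir=south]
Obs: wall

Act: maze.sense[dir=west]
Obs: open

Act: stack.push[x=west]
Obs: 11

Act: maze.move[dir=west]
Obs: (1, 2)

Act: maze.sense[dir=north]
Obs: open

Act: stack.push[x=north]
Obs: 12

Act: maze.move[dir=north]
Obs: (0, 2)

Act: maze.sense[dir=west]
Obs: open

Act: stack.push[x=west]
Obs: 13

Act: maze.move[dir=west]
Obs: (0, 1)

Act: maze.sense[dir=south]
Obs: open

Act: stack.push[x=south]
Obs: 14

Act: maze.move[dir=south]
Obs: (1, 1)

Act: maze.sense[dir=south]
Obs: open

Act: stack.push[x=south]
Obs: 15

Act: maze.move[dir=south]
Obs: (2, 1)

Act: maze.sense[dir=east]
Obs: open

Act: stack.push[x=east]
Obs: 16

Act: maze.move[dir=east]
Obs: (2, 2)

Act: maze.sense[dir=south]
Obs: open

Act: stack.push[x=south]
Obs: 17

Act: maze.move[dir=south]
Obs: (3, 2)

Act: maze.sense[dir=east]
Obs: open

Act: stack.push[x=east]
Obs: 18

Act: maze.move[dir=east]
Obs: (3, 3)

Act: maze.sense[dir=south]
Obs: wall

Act: stack.pop[]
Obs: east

Act: maze.move[dir=west]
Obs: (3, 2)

Act: maze.sense[dir=south]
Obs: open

Act: stack.push[x=south]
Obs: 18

Act: maze.move[dir=south]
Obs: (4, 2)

Act: maze.sense[dir=west]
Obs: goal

Act: maze.move[dir=west]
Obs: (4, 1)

Answer: (4, 1)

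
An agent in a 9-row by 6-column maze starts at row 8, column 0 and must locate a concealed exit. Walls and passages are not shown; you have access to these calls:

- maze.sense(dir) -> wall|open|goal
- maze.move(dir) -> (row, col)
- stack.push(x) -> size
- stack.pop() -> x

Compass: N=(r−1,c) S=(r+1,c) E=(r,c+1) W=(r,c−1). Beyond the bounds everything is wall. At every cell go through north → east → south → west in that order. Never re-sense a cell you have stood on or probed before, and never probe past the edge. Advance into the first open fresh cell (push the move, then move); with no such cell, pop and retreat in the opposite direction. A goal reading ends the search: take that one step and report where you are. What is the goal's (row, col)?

>> maze.sense(dir=north)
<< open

>> stack.push(x=north)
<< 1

>> maze.move(dir=north)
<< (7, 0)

>> maze.sense(dir=north)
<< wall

>> maze.sense(dir=east)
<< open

>> stack.push(x=east)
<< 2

>> maze.move(dir=east)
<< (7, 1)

>> maze.sense(dir=north)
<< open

>> stack.push(x=north)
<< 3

>> maze.move(dir=north)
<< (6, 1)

>> maze.sense(dir=north)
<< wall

>> maze.sense(dir=east)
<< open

>> stack.push(x=east)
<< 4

>> maze.move(dir=east)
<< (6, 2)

>> maze.sense(dir=north)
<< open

>> stack.push(x=north)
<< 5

>> maze.move(dir=north)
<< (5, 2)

>> maze.sense(dir=north)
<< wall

>> maze.sense(dir=east)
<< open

>> stack.push(x=east)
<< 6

>> maze.move(dir=east)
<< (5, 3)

>> maze.sense(dir=north)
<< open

>> stack.push(x=north)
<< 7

>> maze.move(dir=north)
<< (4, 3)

>> maze.sense(dir=north)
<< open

>> stack.push(x=north)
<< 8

>> maze.move(dir=north)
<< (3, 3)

>> maze.sense(dir=north)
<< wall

>> maze.sense(dir=east)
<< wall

>> maze.sense(dir=west)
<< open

>> stack.push(x=west)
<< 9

>> maze.move(dir=west)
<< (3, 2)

>> maze.sense(dir=north)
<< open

>> stack.push(x=north)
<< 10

>> maze.move(dir=north)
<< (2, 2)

>> maze.sense(dir=north)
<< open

>> stack.push(x=north)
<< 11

>> maze.move(dir=north)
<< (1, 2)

>> maze.sense(dir=north)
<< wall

>> maze.sense(dir=east)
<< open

>> stack.push(x=east)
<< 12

>> maze.move(dir=east)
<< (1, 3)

>> maze.sense(dir=north)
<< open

>> stack.push(x=north)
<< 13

>> maze.move(dir=north)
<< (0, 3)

>> maze.sense(dir=east)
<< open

>> stack.push(x=east)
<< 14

>> maze.move(dir=east)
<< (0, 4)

>> maze.sense(dir=east)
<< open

>> stack.push(x=east)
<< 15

>> maze.move(dir=east)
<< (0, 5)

>> maze.sense(dir=south)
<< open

>> stack.push(x=south)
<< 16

>> maze.move(dir=south)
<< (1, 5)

>> maze.sense(dir=south)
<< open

>> stack.push(x=south)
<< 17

>> maze.move(dir=south)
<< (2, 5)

>> maze.sense(dir=south)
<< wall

>> maze.sense(dir=west)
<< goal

>> maze.move(dir=west)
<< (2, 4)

Answer: (2, 4)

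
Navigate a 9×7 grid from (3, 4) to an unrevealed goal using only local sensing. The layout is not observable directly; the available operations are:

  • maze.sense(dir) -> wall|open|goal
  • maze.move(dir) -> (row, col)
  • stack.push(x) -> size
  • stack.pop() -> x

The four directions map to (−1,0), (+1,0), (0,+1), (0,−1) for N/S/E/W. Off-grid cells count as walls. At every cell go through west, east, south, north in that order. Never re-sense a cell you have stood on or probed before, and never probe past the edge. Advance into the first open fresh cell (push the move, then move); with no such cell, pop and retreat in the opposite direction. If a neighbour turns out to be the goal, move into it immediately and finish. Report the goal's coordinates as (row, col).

>>> maze.sense dir→west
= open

>>> stack.push x→west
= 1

>>> maze.move dir→west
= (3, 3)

>>> maze.sense dir→west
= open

>>> stack.push x→west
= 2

>>> maze.move dir→west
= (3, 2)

>>> maze.sense dir→west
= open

>>> stack.push x→west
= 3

>>> maze.move dir→west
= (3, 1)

>>> maze.sense dir→west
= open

>>> stack.push x→west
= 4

>>> maze.move dir→west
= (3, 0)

>>> maze.sense dir→south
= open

>>> stack.push x→south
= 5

>>> maze.move dir→south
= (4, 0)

>>> maze.sense dir→east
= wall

>>> maze.sense dir→south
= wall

>>> stack.pop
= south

>>> maze.move dir→north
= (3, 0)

>>> maze.sense dir→north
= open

>>> stack.push x→north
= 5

>>> maze.move dir→north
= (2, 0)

>>> maze.sense dir→east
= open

>>> stack.push x→east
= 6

>>> maze.move dir→east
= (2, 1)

>>> maze.sense dir→east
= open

>>> stack.push x→east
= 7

>>> maze.move dir→east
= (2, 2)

>>> maze.sense dir→east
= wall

>>> maze.sense dir→north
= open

>>> stack.push x→north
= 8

>>> maze.move dir→north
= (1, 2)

>>> maze.sense dir→west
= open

>>> stack.push x→west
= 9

>>> maze.move dir→west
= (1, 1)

>>> maze.sense dir→west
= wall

>>> maze.sense dir→north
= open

>>> stack.push x→north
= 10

>>> maze.move dir→north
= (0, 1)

>>> maze.sense dir→west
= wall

>>> maze.sense dir→east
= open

>>> stack.push x→east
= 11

>>> maze.move dir→east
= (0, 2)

>>> maze.sense dir→east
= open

>>> stack.push x→east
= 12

>>> maze.move dir→east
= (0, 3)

>>> maze.sense dir→east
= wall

>>> maze.sense dir→south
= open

>>> stack.push x→south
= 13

>>> maze.move dir→south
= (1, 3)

>>> maze.sense dir→east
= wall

>>> stack.pop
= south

>>> maze.move dir→north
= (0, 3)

>>> stack.pop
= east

>>> maze.move dir→west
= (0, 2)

>>> stack.pop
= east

>>> maze.move dir→west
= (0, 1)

>>> stack.pop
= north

>>> maze.move dir→south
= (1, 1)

>>> stack.pop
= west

>>> maze.move dir→east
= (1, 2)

>>> stack.pop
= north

>>> maze.move dir→south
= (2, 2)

>>> stack.pop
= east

>>> maze.move dir→west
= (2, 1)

>>> stack.pop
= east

>>> maze.move dir→west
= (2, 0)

>>> stack.pop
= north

>>> maze.move dir→south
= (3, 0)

>>> stack.pop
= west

>>> maze.move dir→east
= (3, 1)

>>> stack.pop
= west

>>> maze.move dir→east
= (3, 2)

>>> maze.sense dir→south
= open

>>> stack.push x→south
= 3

>>> maze.move dir→south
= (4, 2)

>>> maze.sense dir→east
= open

>>> stack.push x→east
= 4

>>> maze.move dir→east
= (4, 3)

>>> maze.sense dir→east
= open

>>> stack.push x→east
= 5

>>> maze.move dir→east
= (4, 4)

>>> maze.sense dir→east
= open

>>> stack.push x→east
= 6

>>> maze.move dir→east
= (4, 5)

>>> maze.sense dir→east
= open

>>> stack.push x→east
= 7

>>> maze.move dir→east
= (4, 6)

>>> maze.sense dir→south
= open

>>> stack.push x→south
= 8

>>> maze.move dir→south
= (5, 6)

>>> maze.sense dir→west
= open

>>> stack.push x→west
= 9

>>> maze.move dir→west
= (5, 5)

>>> maze.sense dir→west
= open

>>> stack.push x→west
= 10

>>> maze.move dir→west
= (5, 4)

>>> maze.sense dir→west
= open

>>> stack.push x→west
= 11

>>> maze.move dir→west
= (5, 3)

>>> maze.sense dir→west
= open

>>> stack.push x→west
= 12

>>> maze.move dir→west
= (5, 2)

>>> maze.sense dir→west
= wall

>>> maze.sense dir→south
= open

>>> stack.push x→south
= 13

>>> maze.move dir→south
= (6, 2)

>>> maze.sense dir→west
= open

>>> stack.push x→west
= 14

>>> maze.move dir→west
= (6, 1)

>>> maze.sense dir→west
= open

>>> stack.push x→west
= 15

>>> maze.move dir→west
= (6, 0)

>>> maze.sense dir→south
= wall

>>> stack.pop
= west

>>> maze.move dir→east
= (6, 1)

>>> maze.sense dir→south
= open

>>> stack.push x→south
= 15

>>> maze.move dir→south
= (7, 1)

>>> maze.sense dir→east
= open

>>> stack.push x→east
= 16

>>> maze.move dir→east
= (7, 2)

>>> maze.sense dir→east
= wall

>>> maze.sense dir→south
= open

>>> stack.push x→south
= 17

>>> maze.move dir→south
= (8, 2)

>>> maze.sense dir→west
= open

>>> stack.push x→west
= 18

>>> maze.move dir→west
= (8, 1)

>>> maze.sense dir→west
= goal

>>> maze.move dir→west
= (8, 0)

Answer: (8, 0)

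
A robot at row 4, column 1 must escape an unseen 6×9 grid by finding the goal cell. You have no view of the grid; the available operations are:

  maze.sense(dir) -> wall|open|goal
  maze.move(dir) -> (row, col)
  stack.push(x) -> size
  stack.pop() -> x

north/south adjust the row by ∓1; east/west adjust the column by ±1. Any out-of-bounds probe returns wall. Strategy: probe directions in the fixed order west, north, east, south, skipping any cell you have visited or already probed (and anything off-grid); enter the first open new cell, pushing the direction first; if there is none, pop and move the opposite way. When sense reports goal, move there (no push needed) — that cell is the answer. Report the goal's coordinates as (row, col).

-> maze.sense(dir='west')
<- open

-> stack.push(x='west')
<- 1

-> maze.move(dir='west')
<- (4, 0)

-> maze.sense(dir='north')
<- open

-> stack.push(x='north')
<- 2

-> maze.move(dir='north')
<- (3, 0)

-> maze.sense(dir='north')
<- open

-> stack.push(x='north')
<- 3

-> maze.move(dir='north')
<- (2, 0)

-> maze.sense(dir='north')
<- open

-> stack.push(x='north')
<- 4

-> maze.move(dir='north')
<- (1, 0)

-> maze.sense(dir='north')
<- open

-> stack.push(x='north')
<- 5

-> maze.move(dir='north')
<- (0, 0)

-> maze.sense(dir='east')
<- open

-> stack.push(x='east')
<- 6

-> maze.move(dir='east')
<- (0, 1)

-> maze.sense(dir='east')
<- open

-> stack.push(x='east')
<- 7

-> maze.move(dir='east')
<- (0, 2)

-> maze.sense(dir='east')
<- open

-> stack.push(x='east')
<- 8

-> maze.move(dir='east')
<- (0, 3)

-> maze.sense(dir='east')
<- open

-> stack.push(x='east')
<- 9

-> maze.move(dir='east')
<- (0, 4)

-> maze.sense(dir='east')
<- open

-> stack.push(x='east')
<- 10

-> maze.move(dir='east')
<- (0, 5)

-> maze.sense(dir='east')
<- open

-> stack.push(x='east')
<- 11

-> maze.move(dir='east')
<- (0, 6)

-> maze.sense(dir='east')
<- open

-> stack.push(x='east')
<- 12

-> maze.move(dir='east')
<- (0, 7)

-> maze.sense(dir='east')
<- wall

-> maze.sense(dir='south')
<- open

-> stack.push(x='south')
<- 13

-> maze.move(dir='south')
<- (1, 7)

-> maze.sense(dir='west')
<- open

-> stack.push(x='west')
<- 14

-> maze.move(dir='west')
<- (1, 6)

-> maze.sense(dir='west')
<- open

-> stack.push(x='west')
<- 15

-> maze.move(dir='west')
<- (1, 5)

-> maze.sense(dir='west')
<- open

-> stack.push(x='west')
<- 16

-> maze.move(dir='west')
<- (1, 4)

-> maze.sense(dir='west')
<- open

-> stack.push(x='west')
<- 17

-> maze.move(dir='west')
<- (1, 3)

-> maze.sense(dir='west')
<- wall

-> maze.sense(dir='south')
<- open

-> stack.push(x='south')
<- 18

-> maze.move(dir='south')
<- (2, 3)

-> maze.sense(dir='west')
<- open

-> stack.push(x='west')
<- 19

-> maze.move(dir='west')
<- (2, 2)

-> maze.sense(dir='west')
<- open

-> stack.push(x='west')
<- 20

-> maze.move(dir='west')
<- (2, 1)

-> maze.sense(dir='north')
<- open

-> stack.push(x='north')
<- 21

-> maze.move(dir='north')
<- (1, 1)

-> stack.pop()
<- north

-> maze.move(dir='south')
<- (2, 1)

-> maze.sense(dir='south')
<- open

-> stack.push(x='south')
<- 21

-> maze.move(dir='south')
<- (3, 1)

-> maze.sense(dir='east')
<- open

-> stack.push(x='east')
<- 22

-> maze.move(dir='east')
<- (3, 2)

-> maze.sense(dir='east')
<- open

-> stack.push(x='east')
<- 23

-> maze.move(dir='east')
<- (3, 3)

-> maze.sense(dir='east')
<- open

-> stack.push(x='east')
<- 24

-> maze.move(dir='east')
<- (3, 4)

-> maze.sense(dir='north')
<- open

-> stack.push(x='north')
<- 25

-> maze.move(dir='north')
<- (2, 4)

-> maze.sense(dir='east')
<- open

-> stack.push(x='east')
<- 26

-> maze.move(dir='east')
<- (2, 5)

-> maze.sense(dir='east')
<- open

-> stack.push(x='east')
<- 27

-> maze.move(dir='east')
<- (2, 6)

-> maze.sense(dir='east')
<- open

-> stack.push(x='east')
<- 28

-> maze.move(dir='east')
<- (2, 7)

-> maze.sense(dir='east')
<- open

-> stack.push(x='east')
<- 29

-> maze.move(dir='east')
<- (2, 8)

-> maze.sense(dir='north')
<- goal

-> maze.move(dir='north')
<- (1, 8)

Answer: (1, 8)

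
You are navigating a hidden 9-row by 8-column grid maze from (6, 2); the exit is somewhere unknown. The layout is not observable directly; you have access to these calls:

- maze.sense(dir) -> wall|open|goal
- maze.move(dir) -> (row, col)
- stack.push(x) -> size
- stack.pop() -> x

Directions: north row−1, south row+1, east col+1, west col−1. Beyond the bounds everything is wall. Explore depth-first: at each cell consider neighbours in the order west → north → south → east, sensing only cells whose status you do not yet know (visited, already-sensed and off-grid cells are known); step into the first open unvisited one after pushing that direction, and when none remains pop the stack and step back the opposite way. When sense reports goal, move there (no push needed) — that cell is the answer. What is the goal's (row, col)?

Step: maze.sense[dir→west]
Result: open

Step: stack.push[x→west]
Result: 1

Step: maze.move[dir→west]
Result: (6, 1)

Step: maze.sense[dir→west]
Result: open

Step: stack.push[x→west]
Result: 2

Step: maze.move[dir→west]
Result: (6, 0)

Step: maze.sense[dir→north]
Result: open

Step: stack.push[x→north]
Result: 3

Step: maze.move[dir→north]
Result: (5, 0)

Step: maze.sense[dir→north]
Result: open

Step: stack.push[x→north]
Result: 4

Step: maze.move[dir→north]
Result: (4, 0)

Step: maze.sense[dir→north]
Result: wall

Step: maze.sense[dir→east]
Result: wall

Step: stack.pop[]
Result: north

Step: maze.move[dir→south]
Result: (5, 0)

Step: maze.sense[dir→east]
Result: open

Step: stack.push[x→east]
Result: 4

Step: maze.move[dir→east]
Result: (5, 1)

Step: maze.sense[dir→east]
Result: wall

Step: stack.pop[]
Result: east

Step: maze.move[dir→west]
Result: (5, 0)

Step: stack.pop[]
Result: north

Step: maze.move[dir→south]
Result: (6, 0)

Step: maze.sense[dir→south]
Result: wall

Step: stack.pop[]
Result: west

Step: maze.move[dir→east]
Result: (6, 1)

Step: maze.sense[dir→south]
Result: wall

Step: stack.pop[]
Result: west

Step: maze.move[dir→east]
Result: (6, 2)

Step: maze.sense[dir→south]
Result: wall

Step: maze.sense[dir→east]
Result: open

Step: stack.push[x→east]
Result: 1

Step: maze.move[dir→east]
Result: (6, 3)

Step: maze.sense[dir→north]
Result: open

Step: stack.push[x→north]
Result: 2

Step: maze.move[dir→north]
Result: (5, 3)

Step: maze.sense[dir→north]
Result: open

Step: stack.push[x→north]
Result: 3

Step: maze.move[dir→north]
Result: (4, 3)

Step: maze.sense[dir→west]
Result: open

Step: stack.push[x→west]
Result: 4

Step: maze.move[dir→west]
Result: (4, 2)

Step: maze.sense[dir→north]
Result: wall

Step: stack.pop[]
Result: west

Step: maze.move[dir→east]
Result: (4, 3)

Step: maze.sense[dir→north]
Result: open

Step: stack.push[x→north]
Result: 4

Step: maze.move[dir→north]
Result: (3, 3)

Step: maze.sense[dir→north]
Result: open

Step: stack.push[x→north]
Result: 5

Step: maze.move[dir→north]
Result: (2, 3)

Step: maze.sense[dir→west]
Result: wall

Step: maze.sense[dir→north]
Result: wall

Step: maze.sense[dir→east]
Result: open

Step: stack.push[x→east]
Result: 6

Step: maze.move[dir→east]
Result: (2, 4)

Step: maze.sense[dir→north]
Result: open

Step: stack.push[x→north]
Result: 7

Step: maze.move[dir→north]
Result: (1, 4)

Step: maze.sense[dir→north]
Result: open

Step: stack.push[x→north]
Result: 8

Step: maze.move[dir→north]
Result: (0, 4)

Step: maze.sense[dir→west]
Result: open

Step: stack.push[x→west]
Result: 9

Step: maze.move[dir→west]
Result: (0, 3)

Step: maze.sense[dir→west]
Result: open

Step: stack.push[x→west]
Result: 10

Step: maze.move[dir→west]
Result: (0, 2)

Step: maze.sense[dir→west]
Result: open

Step: stack.push[x→west]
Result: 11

Step: maze.move[dir→west]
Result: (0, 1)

Step: maze.sense[dir→west]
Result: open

Step: stack.push[x→west]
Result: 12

Step: maze.move[dir→west]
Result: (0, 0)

Step: maze.sense[dir→south]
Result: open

Step: stack.push[x→south]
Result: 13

Step: maze.move[dir→south]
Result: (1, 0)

Step: maze.sense[dir→south]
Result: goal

Step: maze.move[dir→south]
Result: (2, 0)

Answer: (2, 0)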